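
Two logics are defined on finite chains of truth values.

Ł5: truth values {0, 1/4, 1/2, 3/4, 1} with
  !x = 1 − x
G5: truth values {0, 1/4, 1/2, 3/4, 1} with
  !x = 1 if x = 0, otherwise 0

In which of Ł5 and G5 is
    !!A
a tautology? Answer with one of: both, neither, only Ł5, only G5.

neither

In Ł5: at A = 0 the value is 0 — not a tautology.
In G5: at A = 0 the value is 0 — not a tautology.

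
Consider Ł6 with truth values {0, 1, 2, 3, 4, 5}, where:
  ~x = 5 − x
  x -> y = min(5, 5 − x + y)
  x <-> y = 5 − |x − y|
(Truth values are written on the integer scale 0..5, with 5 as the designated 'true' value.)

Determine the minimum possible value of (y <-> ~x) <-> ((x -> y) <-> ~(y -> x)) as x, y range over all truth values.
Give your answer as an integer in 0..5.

Take x = 2, y = 2:
~x = ~2 = 3
y <-> ~x = 2 <-> 3 = 4
x -> y = 2 -> 2 = 5
y -> x = 2 -> 2 = 5
~(y -> x) = ~5 = 0
(x -> y) <-> ~(y -> x) = 5 <-> 0 = 0
(y <-> ~x) <-> ((x -> y) <-> ~(y -> x)) = 4 <-> 0 = 1
No assignment yields a value below 1, so this is the minimum.

1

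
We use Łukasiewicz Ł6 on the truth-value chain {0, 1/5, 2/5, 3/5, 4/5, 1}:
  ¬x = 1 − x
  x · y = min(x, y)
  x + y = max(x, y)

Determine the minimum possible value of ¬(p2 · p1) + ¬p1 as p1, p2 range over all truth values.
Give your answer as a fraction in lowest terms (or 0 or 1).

Take p1 = 1, p2 = 1:
p2 · p1 = 1 · 1 = 1
¬(p2 · p1) = ¬1 = 0
¬p1 = ¬1 = 0
¬(p2 · p1) + ¬p1 = 0 + 0 = 0
No assignment yields a value below 0, so this is the minimum.

0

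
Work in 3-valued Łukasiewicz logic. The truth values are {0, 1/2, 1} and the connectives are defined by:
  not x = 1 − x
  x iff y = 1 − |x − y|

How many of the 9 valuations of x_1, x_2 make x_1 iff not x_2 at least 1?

x_1 = 0, x_2 = 0 ↦ 0  <
x_1 = 0, x_2 = 1/2 ↦ 1/2  <
x_1 = 0, x_2 = 1 ↦ 1  ≥
x_1 = 1/2, x_2 = 0 ↦ 1/2  <
x_1 = 1/2, x_2 = 1/2 ↦ 1  ≥
x_1 = 1/2, x_2 = 1 ↦ 1/2  <
x_1 = 1, x_2 = 0 ↦ 1  ≥
x_1 = 1, x_2 = 1/2 ↦ 1/2  <
x_1 = 1, x_2 = 1 ↦ 0  <
So 3 of the 9 assignments meet the threshold.

3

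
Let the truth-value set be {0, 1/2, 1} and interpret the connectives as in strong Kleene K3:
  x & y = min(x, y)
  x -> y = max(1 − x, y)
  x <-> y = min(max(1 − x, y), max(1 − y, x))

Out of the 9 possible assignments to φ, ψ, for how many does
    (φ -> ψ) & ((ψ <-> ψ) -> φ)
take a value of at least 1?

1

φ = 0, ψ = 0 ↦ 0  <
φ = 0, ψ = 1/2 ↦ 1/2  <
φ = 0, ψ = 1 ↦ 0  <
φ = 1/2, ψ = 0 ↦ 1/2  <
φ = 1/2, ψ = 1/2 ↦ 1/2  <
φ = 1/2, ψ = 1 ↦ 1/2  <
φ = 1, ψ = 0 ↦ 0  <
φ = 1, ψ = 1/2 ↦ 1/2  <
φ = 1, ψ = 1 ↦ 1  ≥
So 1 of the 9 assignments meets the threshold.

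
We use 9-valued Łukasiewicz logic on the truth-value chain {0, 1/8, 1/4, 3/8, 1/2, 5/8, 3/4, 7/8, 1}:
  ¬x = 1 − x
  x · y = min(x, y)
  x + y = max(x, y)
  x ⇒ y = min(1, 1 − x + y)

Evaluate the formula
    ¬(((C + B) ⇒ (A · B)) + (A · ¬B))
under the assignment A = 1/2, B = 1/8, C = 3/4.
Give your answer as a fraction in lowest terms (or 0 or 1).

C + B = 3/4 + 1/8 = 3/4
A · B = 1/2 · 1/8 = 1/8
(C + B) ⇒ (A · B) = 3/4 ⇒ 1/8 = 3/8
¬B = ¬1/8 = 7/8
A · ¬B = 1/2 · 7/8 = 1/2
((C + B) ⇒ (A · B)) + (A · ¬B) = 3/8 + 1/2 = 1/2
¬(((C + B) ⇒ (A · B)) + (A · ¬B)) = ¬1/2 = 1/2

1/2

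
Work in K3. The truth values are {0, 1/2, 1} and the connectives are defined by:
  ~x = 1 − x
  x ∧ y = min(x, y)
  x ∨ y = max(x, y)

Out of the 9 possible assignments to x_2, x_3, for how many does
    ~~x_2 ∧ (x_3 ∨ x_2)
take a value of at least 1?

3

x_2 = 0, x_3 = 0 ↦ 0  <
x_2 = 0, x_3 = 1/2 ↦ 0  <
x_2 = 0, x_3 = 1 ↦ 0  <
x_2 = 1/2, x_3 = 0 ↦ 1/2  <
x_2 = 1/2, x_3 = 1/2 ↦ 1/2  <
x_2 = 1/2, x_3 = 1 ↦ 1/2  <
x_2 = 1, x_3 = 0 ↦ 1  ≥
x_2 = 1, x_3 = 1/2 ↦ 1  ≥
x_2 = 1, x_3 = 1 ↦ 1  ≥
So 3 of the 9 assignments meet the threshold.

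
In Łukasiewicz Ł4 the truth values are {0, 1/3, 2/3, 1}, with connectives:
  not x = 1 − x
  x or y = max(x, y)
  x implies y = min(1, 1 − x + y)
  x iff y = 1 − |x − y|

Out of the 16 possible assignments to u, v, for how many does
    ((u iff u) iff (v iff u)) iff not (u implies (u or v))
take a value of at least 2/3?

u = 0, v = 0 ↦ 0  <
u = 0, v = 1/3 ↦ 1/3  <
u = 0, v = 2/3 ↦ 2/3  ≥
u = 0, v = 1 ↦ 1  ≥
u = 1/3, v = 0 ↦ 1/3  <
u = 1/3, v = 1/3 ↦ 0  <
u = 1/3, v = 2/3 ↦ 1/3  <
u = 1/3, v = 1 ↦ 2/3  ≥
u = 2/3, v = 0 ↦ 2/3  ≥
u = 2/3, v = 1/3 ↦ 1/3  <
u = 2/3, v = 2/3 ↦ 0  <
u = 2/3, v = 1 ↦ 1/3  <
u = 1, v = 0 ↦ 1  ≥
u = 1, v = 1/3 ↦ 2/3  ≥
u = 1, v = 2/3 ↦ 1/3  <
u = 1, v = 1 ↦ 0  <
So 6 of the 16 assignments meet the threshold.

6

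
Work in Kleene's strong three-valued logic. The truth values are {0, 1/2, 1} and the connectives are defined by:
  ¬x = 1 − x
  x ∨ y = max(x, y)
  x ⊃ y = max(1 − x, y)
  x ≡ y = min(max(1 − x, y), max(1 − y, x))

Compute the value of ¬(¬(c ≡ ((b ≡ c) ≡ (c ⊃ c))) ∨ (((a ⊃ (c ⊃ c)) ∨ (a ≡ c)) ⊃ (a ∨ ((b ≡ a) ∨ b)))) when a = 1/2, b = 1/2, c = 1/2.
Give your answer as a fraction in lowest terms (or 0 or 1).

b ≡ c = 1/2 ≡ 1/2 = 1/2
c ⊃ c = 1/2 ⊃ 1/2 = 1/2
(b ≡ c) ≡ (c ⊃ c) = 1/2 ≡ 1/2 = 1/2
c ≡ ((b ≡ c) ≡ (c ⊃ c)) = 1/2 ≡ 1/2 = 1/2
¬(c ≡ ((b ≡ c) ≡ (c ⊃ c))) = ¬1/2 = 1/2
c ⊃ c = 1/2 ⊃ 1/2 = 1/2
a ⊃ (c ⊃ c) = 1/2 ⊃ 1/2 = 1/2
a ≡ c = 1/2 ≡ 1/2 = 1/2
(a ⊃ (c ⊃ c)) ∨ (a ≡ c) = 1/2 ∨ 1/2 = 1/2
b ≡ a = 1/2 ≡ 1/2 = 1/2
(b ≡ a) ∨ b = 1/2 ∨ 1/2 = 1/2
a ∨ ((b ≡ a) ∨ b) = 1/2 ∨ 1/2 = 1/2
((a ⊃ (c ⊃ c)) ∨ (a ≡ c)) ⊃ (a ∨ ((b ≡ a) ∨ b)) = 1/2 ⊃ 1/2 = 1/2
¬(c ≡ ((b ≡ c) ≡ (c ⊃ c))) ∨ (((a ⊃ (c ⊃ c)) ∨ (a ≡ c)) ⊃ (a ∨ ((b ≡ a) ∨ b))) = 1/2 ∨ 1/2 = 1/2
¬(¬(c ≡ ((b ≡ c) ≡ (c ⊃ c))) ∨ (((a ⊃ (c ⊃ c)) ∨ (a ≡ c)) ⊃ (a ∨ ((b ≡ a) ∨ b)))) = ¬1/2 = 1/2

1/2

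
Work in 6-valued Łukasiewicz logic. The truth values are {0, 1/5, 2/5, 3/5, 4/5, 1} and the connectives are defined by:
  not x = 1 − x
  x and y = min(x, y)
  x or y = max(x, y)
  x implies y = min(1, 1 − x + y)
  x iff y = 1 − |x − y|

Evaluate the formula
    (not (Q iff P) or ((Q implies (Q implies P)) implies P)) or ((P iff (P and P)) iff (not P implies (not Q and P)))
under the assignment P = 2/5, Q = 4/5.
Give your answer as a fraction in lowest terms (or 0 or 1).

3/5

Q iff P = 4/5 iff 2/5 = 3/5
not (Q iff P) = not 3/5 = 2/5
Q implies P = 4/5 implies 2/5 = 3/5
Q implies (Q implies P) = 4/5 implies 3/5 = 4/5
(Q implies (Q implies P)) implies P = 4/5 implies 2/5 = 3/5
not (Q iff P) or ((Q implies (Q implies P)) implies P) = 2/5 or 3/5 = 3/5
P and P = 2/5 and 2/5 = 2/5
P iff (P and P) = 2/5 iff 2/5 = 1
not P = not 2/5 = 3/5
not Q = not 4/5 = 1/5
not Q and P = 1/5 and 2/5 = 1/5
not P implies (not Q and P) = 3/5 implies 1/5 = 3/5
(P iff (P and P)) iff (not P implies (not Q and P)) = 1 iff 3/5 = 3/5
(not (Q iff P) or ((Q implies (Q implies P)) implies P)) or ((P iff (P and P)) iff (not P implies (not Q and P))) = 3/5 or 3/5 = 3/5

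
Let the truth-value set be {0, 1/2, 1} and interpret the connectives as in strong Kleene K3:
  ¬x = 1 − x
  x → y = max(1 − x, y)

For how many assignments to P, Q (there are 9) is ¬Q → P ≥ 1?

5

P = 0, Q = 0 ↦ 0  <
P = 0, Q = 1/2 ↦ 1/2  <
P = 0, Q = 1 ↦ 1  ≥
P = 1/2, Q = 0 ↦ 1/2  <
P = 1/2, Q = 1/2 ↦ 1/2  <
P = 1/2, Q = 1 ↦ 1  ≥
P = 1, Q = 0 ↦ 1  ≥
P = 1, Q = 1/2 ↦ 1  ≥
P = 1, Q = 1 ↦ 1  ≥
So 5 of the 9 assignments meet the threshold.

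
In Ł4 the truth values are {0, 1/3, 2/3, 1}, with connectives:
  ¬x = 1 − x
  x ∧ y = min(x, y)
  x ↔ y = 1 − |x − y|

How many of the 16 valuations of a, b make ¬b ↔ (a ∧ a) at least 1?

a = 0, b = 0 ↦ 0  <
a = 0, b = 1/3 ↦ 1/3  <
a = 0, b = 2/3 ↦ 2/3  <
a = 0, b = 1 ↦ 1  ≥
a = 1/3, b = 0 ↦ 1/3  <
a = 1/3, b = 1/3 ↦ 2/3  <
a = 1/3, b = 2/3 ↦ 1  ≥
a = 1/3, b = 1 ↦ 2/3  <
a = 2/3, b = 0 ↦ 2/3  <
a = 2/3, b = 1/3 ↦ 1  ≥
a = 2/3, b = 2/3 ↦ 2/3  <
a = 2/3, b = 1 ↦ 1/3  <
a = 1, b = 0 ↦ 1  ≥
a = 1, b = 1/3 ↦ 2/3  <
a = 1, b = 2/3 ↦ 1/3  <
a = 1, b = 1 ↦ 0  <
So 4 of the 16 assignments meet the threshold.

4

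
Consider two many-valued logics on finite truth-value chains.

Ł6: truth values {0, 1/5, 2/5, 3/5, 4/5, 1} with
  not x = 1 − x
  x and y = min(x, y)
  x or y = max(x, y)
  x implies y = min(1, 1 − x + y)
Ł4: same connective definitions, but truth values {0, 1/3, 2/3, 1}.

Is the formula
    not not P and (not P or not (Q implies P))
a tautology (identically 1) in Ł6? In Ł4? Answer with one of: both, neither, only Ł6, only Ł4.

In Ł6: at P = 0, Q = 0 the value is 0 — not a tautology.
In Ł4: at P = 0, Q = 0 the value is 0 — not a tautology.

neither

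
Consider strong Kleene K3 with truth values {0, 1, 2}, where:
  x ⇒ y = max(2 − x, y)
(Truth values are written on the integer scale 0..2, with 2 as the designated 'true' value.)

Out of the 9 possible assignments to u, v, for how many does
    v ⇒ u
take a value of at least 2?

5

u = 0, v = 0 ↦ 2  ≥
u = 0, v = 1 ↦ 1  <
u = 0, v = 2 ↦ 0  <
u = 1, v = 0 ↦ 2  ≥
u = 1, v = 1 ↦ 1  <
u = 1, v = 2 ↦ 1  <
u = 2, v = 0 ↦ 2  ≥
u = 2, v = 1 ↦ 2  ≥
u = 2, v = 2 ↦ 2  ≥
So 5 of the 9 assignments meet the threshold.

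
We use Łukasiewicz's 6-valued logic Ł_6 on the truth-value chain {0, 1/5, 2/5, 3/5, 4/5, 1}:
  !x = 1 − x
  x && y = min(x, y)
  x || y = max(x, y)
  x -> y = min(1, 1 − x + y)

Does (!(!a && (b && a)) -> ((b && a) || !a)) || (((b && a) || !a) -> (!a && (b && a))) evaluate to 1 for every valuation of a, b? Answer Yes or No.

No

Counterexample: take a = 1/5, b = 0.
!a = !1/5 = 4/5
b && a = 0 && 1/5 = 0
!a && (b && a) = 4/5 && 0 = 0
!(!a && (b && a)) = !0 = 1
b && a = 0 && 1/5 = 0
!a = !1/5 = 4/5
(b && a) || !a = 0 || 4/5 = 4/5
!(!a && (b && a)) -> ((b && a) || !a) = 1 -> 4/5 = 4/5
b && a = 0 && 1/5 = 0
!a = !1/5 = 4/5
(b && a) || !a = 0 || 4/5 = 4/5
!a = !1/5 = 4/5
b && a = 0 && 1/5 = 0
!a && (b && a) = 4/5 && 0 = 0
((b && a) || !a) -> (!a && (b && a)) = 4/5 -> 0 = 1/5
(!(!a && (b && a)) -> ((b && a) || !a)) || (((b && a) || !a) -> (!a && (b && a))) = 4/5 || 1/5 = 4/5
This gives 4/5 ≠ 1.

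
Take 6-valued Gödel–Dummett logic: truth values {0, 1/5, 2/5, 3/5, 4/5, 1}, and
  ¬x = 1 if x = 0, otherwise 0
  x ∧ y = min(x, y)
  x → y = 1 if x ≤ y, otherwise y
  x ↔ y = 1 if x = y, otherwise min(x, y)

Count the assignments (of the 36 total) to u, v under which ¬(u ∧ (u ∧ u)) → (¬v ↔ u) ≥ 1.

value 1: 35 assignments (counts)
value 0: 1 assignment
So 35 of the 36 assignments meet the threshold.

35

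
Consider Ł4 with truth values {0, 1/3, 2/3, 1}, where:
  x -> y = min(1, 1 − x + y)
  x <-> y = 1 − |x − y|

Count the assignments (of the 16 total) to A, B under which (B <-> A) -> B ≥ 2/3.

13

A = 0, B = 0 ↦ 0  <
A = 0, B = 1/3 ↦ 2/3  ≥
A = 0, B = 2/3 ↦ 1  ≥
A = 0, B = 1 ↦ 1  ≥
A = 1/3, B = 0 ↦ 1/3  <
A = 1/3, B = 1/3 ↦ 1/3  <
A = 1/3, B = 2/3 ↦ 1  ≥
A = 1/3, B = 1 ↦ 1  ≥
A = 2/3, B = 0 ↦ 2/3  ≥
A = 2/3, B = 1/3 ↦ 2/3  ≥
A = 2/3, B = 2/3 ↦ 2/3  ≥
A = 2/3, B = 1 ↦ 1  ≥
A = 1, B = 0 ↦ 1  ≥
A = 1, B = 1/3 ↦ 1  ≥
A = 1, B = 2/3 ↦ 1  ≥
A = 1, B = 1 ↦ 1  ≥
So 13 of the 16 assignments meet the threshold.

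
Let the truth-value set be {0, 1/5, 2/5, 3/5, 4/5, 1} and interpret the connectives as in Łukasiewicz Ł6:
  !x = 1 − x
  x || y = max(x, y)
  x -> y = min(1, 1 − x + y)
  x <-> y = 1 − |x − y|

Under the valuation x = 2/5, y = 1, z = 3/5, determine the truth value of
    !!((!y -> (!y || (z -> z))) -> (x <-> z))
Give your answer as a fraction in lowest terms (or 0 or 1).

!y = !1 = 0
!y = !1 = 0
z -> z = 3/5 -> 3/5 = 1
!y || (z -> z) = 0 || 1 = 1
!y -> (!y || (z -> z)) = 0 -> 1 = 1
x <-> z = 2/5 <-> 3/5 = 4/5
(!y -> (!y || (z -> z))) -> (x <-> z) = 1 -> 4/5 = 4/5
!((!y -> (!y || (z -> z))) -> (x <-> z)) = !4/5 = 1/5
!!((!y -> (!y || (z -> z))) -> (x <-> z)) = !1/5 = 4/5

4/5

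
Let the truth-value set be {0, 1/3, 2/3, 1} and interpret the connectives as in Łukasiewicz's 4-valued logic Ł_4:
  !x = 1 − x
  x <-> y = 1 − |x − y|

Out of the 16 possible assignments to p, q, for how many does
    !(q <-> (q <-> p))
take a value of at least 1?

p = 0, q = 0 ↦ 1  ≥
p = 0, q = 1/3 ↦ 1/3  <
p = 0, q = 2/3 ↦ 1/3  <
p = 0, q = 1 ↦ 1  ≥
p = 1/3, q = 0 ↦ 2/3  <
p = 1/3, q = 1/3 ↦ 2/3  <
p = 1/3, q = 2/3 ↦ 0  <
p = 1/3, q = 1 ↦ 2/3  <
p = 2/3, q = 0 ↦ 1/3  <
p = 2/3, q = 1/3 ↦ 1/3  <
p = 2/3, q = 2/3 ↦ 1/3  <
p = 2/3, q = 1 ↦ 1/3  <
p = 1, q = 0 ↦ 0  <
p = 1, q = 1/3 ↦ 0  <
p = 1, q = 2/3 ↦ 0  <
p = 1, q = 1 ↦ 0  <
So 2 of the 16 assignments meet the threshold.

2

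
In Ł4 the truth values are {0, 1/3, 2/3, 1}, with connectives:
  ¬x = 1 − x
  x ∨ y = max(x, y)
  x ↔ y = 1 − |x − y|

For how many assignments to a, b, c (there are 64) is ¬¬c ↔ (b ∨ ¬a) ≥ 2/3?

value 1: 16 assignments (counts)
value 2/3: 24 assignments (counts)
value 1/3: 16 assignments
value 0: 8 assignments
So 40 of the 64 assignments meet the threshold.

40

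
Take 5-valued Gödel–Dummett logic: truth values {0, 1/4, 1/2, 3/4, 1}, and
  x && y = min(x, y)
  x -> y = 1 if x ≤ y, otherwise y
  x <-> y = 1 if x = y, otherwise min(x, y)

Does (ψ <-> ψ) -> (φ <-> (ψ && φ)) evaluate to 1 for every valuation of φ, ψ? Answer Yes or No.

Counterexample: take φ = 1/4, ψ = 0.
ψ <-> ψ = 0 <-> 0 = 1
ψ && φ = 0 && 1/4 = 0
φ <-> (ψ && φ) = 1/4 <-> 0 = 0
(ψ <-> ψ) -> (φ <-> (ψ && φ)) = 1 -> 0 = 0
This gives 0 ≠ 1.

No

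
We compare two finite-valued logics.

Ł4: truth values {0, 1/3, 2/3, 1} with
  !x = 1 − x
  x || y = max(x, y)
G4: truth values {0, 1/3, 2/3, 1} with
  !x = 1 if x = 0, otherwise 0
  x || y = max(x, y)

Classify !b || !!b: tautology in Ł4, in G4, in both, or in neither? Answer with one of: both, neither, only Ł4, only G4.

In Ł4: at b = 1/3 the value is 2/3 — not a tautology.
In G4: every assignment gives 1 — tautology.

only G4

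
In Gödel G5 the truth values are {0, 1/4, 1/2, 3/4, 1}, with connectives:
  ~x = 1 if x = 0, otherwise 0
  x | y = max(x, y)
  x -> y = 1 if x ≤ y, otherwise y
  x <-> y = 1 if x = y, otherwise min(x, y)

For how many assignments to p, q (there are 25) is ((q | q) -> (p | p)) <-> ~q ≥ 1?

value 1: 9 assignments (counts)
value 0: 16 assignments
So 9 of the 25 assignments meet the threshold.

9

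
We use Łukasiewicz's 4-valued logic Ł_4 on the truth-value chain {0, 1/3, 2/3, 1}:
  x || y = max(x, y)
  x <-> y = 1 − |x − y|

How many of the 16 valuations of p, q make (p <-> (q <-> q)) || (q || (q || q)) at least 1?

p = 0, q = 0 ↦ 0  <
p = 0, q = 1/3 ↦ 1/3  <
p = 0, q = 2/3 ↦ 2/3  <
p = 0, q = 1 ↦ 1  ≥
p = 1/3, q = 0 ↦ 1/3  <
p = 1/3, q = 1/3 ↦ 1/3  <
p = 1/3, q = 2/3 ↦ 2/3  <
p = 1/3, q = 1 ↦ 1  ≥
p = 2/3, q = 0 ↦ 2/3  <
p = 2/3, q = 1/3 ↦ 2/3  <
p = 2/3, q = 2/3 ↦ 2/3  <
p = 2/3, q = 1 ↦ 1  ≥
p = 1, q = 0 ↦ 1  ≥
p = 1, q = 1/3 ↦ 1  ≥
p = 1, q = 2/3 ↦ 1  ≥
p = 1, q = 1 ↦ 1  ≥
So 7 of the 16 assignments meet the threshold.

7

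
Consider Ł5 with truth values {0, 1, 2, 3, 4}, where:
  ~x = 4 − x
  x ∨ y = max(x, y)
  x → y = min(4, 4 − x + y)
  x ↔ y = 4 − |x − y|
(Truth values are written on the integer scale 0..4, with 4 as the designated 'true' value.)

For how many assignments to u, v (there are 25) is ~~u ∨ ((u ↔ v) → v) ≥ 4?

value 4: 13 assignments (counts)
value 3: 5 assignments
value 2: 4 assignments
value 1: 2 assignments
value 0: 1 assignment
So 13 of the 25 assignments meet the threshold.

13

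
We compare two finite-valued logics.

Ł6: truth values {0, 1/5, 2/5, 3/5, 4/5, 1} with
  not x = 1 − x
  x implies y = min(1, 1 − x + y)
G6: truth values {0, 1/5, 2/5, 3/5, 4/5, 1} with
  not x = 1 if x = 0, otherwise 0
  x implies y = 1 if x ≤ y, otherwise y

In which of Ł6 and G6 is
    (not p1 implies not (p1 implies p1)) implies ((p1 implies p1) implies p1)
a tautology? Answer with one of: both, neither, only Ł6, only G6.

only Ł6

In Ł6: every assignment gives 1 — tautology.
In G6: at p1 = 1/5 the value is 1/5 — not a tautology.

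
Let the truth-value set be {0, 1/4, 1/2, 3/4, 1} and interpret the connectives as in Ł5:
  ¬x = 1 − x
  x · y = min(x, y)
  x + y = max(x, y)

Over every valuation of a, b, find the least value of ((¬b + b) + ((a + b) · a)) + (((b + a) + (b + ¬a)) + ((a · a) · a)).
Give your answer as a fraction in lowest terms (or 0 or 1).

Take a = 1/2, b = 1/2:
¬b = ¬1/2 = 1/2
¬b + b = 1/2 + 1/2 = 1/2
a + b = 1/2 + 1/2 = 1/2
(a + b) · a = 1/2 · 1/2 = 1/2
(¬b + b) + ((a + b) · a) = 1/2 + 1/2 = 1/2
b + a = 1/2 + 1/2 = 1/2
¬a = ¬1/2 = 1/2
b + ¬a = 1/2 + 1/2 = 1/2
(b + a) + (b + ¬a) = 1/2 + 1/2 = 1/2
a · a = 1/2 · 1/2 = 1/2
(a · a) · a = 1/2 · 1/2 = 1/2
((b + a) + (b + ¬a)) + ((a · a) · a) = 1/2 + 1/2 = 1/2
((¬b + b) + ((a + b) · a)) + (((b + a) + (b + ¬a)) + ((a · a) · a)) = 1/2 + 1/2 = 1/2
No assignment yields a value below 1/2, so this is the minimum.

1/2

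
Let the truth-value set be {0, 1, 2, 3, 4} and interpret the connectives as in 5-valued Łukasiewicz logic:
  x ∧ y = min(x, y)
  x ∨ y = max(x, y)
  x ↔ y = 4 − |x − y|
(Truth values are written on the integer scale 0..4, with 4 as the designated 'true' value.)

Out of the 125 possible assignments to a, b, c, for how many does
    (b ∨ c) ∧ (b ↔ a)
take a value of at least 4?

9

value 4: 9 assignments (counts)
value 3: 32 assignments
value 2: 40 assignments
value 1: 30 assignments
value 0: 14 assignments
So 9 of the 125 assignments meet the threshold.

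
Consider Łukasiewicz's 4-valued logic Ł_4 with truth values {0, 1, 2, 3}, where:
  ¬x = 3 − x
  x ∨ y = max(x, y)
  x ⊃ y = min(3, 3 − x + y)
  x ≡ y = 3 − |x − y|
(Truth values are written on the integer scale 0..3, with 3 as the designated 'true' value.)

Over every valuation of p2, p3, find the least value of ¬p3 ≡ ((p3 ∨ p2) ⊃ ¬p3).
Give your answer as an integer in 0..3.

Take p2 = 0, p3 = 1:
¬p3 = ¬1 = 2
p3 ∨ p2 = 1 ∨ 0 = 1
¬p3 = ¬1 = 2
(p3 ∨ p2) ⊃ ¬p3 = 1 ⊃ 2 = 3
¬p3 ≡ ((p3 ∨ p2) ⊃ ¬p3) = 2 ≡ 3 = 2
No assignment yields a value below 2, so this is the minimum.

2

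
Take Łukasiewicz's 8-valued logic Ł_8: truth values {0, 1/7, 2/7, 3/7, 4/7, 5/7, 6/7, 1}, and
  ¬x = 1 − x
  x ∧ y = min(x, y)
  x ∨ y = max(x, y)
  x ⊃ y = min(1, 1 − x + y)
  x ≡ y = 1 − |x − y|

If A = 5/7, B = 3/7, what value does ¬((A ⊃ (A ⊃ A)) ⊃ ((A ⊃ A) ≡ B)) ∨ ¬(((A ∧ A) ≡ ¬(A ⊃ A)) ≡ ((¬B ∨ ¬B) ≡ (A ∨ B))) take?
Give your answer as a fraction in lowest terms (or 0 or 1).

4/7

A ⊃ A = 5/7 ⊃ 5/7 = 1
A ⊃ (A ⊃ A) = 5/7 ⊃ 1 = 1
A ⊃ A = 5/7 ⊃ 5/7 = 1
(A ⊃ A) ≡ B = 1 ≡ 3/7 = 3/7
(A ⊃ (A ⊃ A)) ⊃ ((A ⊃ A) ≡ B) = 1 ⊃ 3/7 = 3/7
¬((A ⊃ (A ⊃ A)) ⊃ ((A ⊃ A) ≡ B)) = ¬3/7 = 4/7
A ∧ A = 5/7 ∧ 5/7 = 5/7
A ⊃ A = 5/7 ⊃ 5/7 = 1
¬(A ⊃ A) = ¬1 = 0
(A ∧ A) ≡ ¬(A ⊃ A) = 5/7 ≡ 0 = 2/7
¬B = ¬3/7 = 4/7
¬B = ¬3/7 = 4/7
¬B ∨ ¬B = 4/7 ∨ 4/7 = 4/7
A ∨ B = 5/7 ∨ 3/7 = 5/7
(¬B ∨ ¬B) ≡ (A ∨ B) = 4/7 ≡ 5/7 = 6/7
((A ∧ A) ≡ ¬(A ⊃ A)) ≡ ((¬B ∨ ¬B) ≡ (A ∨ B)) = 2/7 ≡ 6/7 = 3/7
¬(((A ∧ A) ≡ ¬(A ⊃ A)) ≡ ((¬B ∨ ¬B) ≡ (A ∨ B))) = ¬3/7 = 4/7
¬((A ⊃ (A ⊃ A)) ⊃ ((A ⊃ A) ≡ B)) ∨ ¬(((A ∧ A) ≡ ¬(A ⊃ A)) ≡ ((¬B ∨ ¬B) ≡ (A ∨ B))) = 4/7 ∨ 4/7 = 4/7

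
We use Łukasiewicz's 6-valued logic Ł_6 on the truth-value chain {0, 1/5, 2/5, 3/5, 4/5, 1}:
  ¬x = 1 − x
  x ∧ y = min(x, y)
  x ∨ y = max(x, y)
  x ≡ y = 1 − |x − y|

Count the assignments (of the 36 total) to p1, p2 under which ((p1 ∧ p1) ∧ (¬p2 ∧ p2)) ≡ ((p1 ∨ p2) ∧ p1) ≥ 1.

12

value 1: 12 assignments (counts)
value 4/5: 6 assignments
value 3/5: 6 assignments
value 2/5: 6 assignments
value 1/5: 4 assignments
value 0: 2 assignments
So 12 of the 36 assignments meet the threshold.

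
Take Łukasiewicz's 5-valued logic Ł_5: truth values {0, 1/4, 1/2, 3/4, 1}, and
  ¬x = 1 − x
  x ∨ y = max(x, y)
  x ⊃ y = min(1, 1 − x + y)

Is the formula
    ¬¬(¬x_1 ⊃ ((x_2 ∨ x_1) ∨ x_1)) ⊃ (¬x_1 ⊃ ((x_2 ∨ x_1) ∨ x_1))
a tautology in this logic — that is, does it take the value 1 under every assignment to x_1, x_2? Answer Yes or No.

Yes

At x_1 = 3/4, x_2 = 1/2, for instance:
¬x_1 = ¬3/4 = 1/4
x_2 ∨ x_1 = 1/2 ∨ 3/4 = 3/4
(x_2 ∨ x_1) ∨ x_1 = 3/4 ∨ 3/4 = 3/4
¬x_1 ⊃ ((x_2 ∨ x_1) ∨ x_1) = 1/4 ⊃ 3/4 = 1
¬(¬x_1 ⊃ ((x_2 ∨ x_1) ∨ x_1)) = ¬1 = 0
¬¬(¬x_1 ⊃ ((x_2 ∨ x_1) ∨ x_1)) = ¬0 = 1
¬¬(¬x_1 ⊃ ((x_2 ∨ x_1) ∨ x_1)) ⊃ (¬x_1 ⊃ ((x_2 ∨ x_1) ∨ x_1)) = 1 ⊃ 1 = 1
and checking the remaining 24 assignments likewise gives ≥ 1 in every case.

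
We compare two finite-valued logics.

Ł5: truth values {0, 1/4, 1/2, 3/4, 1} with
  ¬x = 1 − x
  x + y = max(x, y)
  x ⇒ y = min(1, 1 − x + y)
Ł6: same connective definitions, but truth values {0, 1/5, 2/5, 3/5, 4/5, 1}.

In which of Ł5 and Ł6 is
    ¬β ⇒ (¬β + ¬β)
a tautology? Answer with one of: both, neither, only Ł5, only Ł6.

both

In Ł5: every assignment gives 1 — tautology.
In Ł6: every assignment gives 1 — tautology.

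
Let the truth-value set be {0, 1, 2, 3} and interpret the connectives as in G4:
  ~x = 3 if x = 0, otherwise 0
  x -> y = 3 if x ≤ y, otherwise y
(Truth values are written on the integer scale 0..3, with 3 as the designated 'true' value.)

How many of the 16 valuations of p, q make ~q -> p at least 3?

p = 0, q = 0 ↦ 0  <
p = 0, q = 1 ↦ 3  ≥
p = 0, q = 2 ↦ 3  ≥
p = 0, q = 3 ↦ 3  ≥
p = 1, q = 0 ↦ 1  <
p = 1, q = 1 ↦ 3  ≥
p = 1, q = 2 ↦ 3  ≥
p = 1, q = 3 ↦ 3  ≥
p = 2, q = 0 ↦ 2  <
p = 2, q = 1 ↦ 3  ≥
p = 2, q = 2 ↦ 3  ≥
p = 2, q = 3 ↦ 3  ≥
p = 3, q = 0 ↦ 3  ≥
p = 3, q = 1 ↦ 3  ≥
p = 3, q = 2 ↦ 3  ≥
p = 3, q = 3 ↦ 3  ≥
So 13 of the 16 assignments meet the threshold.

13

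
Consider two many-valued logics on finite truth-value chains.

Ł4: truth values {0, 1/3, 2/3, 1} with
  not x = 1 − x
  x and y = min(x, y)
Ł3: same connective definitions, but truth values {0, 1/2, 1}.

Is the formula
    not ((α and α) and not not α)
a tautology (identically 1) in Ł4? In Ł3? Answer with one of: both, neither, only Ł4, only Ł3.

In Ł4: at α = 1/3 the value is 2/3 — not a tautology.
In Ł3: at α = 1/2 the value is 1/2 — not a tautology.

neither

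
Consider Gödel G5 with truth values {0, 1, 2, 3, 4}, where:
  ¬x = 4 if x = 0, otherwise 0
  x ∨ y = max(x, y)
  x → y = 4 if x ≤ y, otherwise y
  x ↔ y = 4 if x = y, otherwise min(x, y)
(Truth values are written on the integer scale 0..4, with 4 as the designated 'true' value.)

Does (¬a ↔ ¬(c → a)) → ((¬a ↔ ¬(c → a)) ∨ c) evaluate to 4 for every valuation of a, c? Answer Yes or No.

At a = 0, c = 1, for instance:
¬a = ¬0 = 4
c → a = 1 → 0 = 0
¬(c → a) = ¬0 = 4
¬a ↔ ¬(c → a) = 4 ↔ 4 = 4
(¬a ↔ ¬(c → a)) ∨ c = 4 ∨ 1 = 4
(¬a ↔ ¬(c → a)) → ((¬a ↔ ¬(c → a)) ∨ c) = 4 → 4 = 4
and checking the remaining 24 assignments likewise gives ≥ 4 in every case.

Yes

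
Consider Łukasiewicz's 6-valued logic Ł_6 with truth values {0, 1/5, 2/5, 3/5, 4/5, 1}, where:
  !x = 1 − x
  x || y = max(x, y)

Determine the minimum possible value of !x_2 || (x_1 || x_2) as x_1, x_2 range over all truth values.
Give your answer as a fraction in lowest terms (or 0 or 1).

Take x_1 = 0, x_2 = 2/5:
!x_2 = !2/5 = 3/5
x_1 || x_2 = 0 || 2/5 = 2/5
!x_2 || (x_1 || x_2) = 3/5 || 2/5 = 3/5
No assignment yields a value below 3/5, so this is the minimum.

3/5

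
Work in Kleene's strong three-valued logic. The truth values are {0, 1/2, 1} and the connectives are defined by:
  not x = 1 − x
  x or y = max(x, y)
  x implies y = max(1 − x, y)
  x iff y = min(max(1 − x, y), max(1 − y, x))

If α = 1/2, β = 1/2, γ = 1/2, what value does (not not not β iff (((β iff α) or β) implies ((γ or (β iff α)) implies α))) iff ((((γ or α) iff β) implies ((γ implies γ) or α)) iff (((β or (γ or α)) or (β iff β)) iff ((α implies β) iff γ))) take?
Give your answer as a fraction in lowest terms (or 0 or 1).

1/2

not β = not 1/2 = 1/2
not not β = not 1/2 = 1/2
not not not β = not 1/2 = 1/2
β iff α = 1/2 iff 1/2 = 1/2
(β iff α) or β = 1/2 or 1/2 = 1/2
β iff α = 1/2 iff 1/2 = 1/2
γ or (β iff α) = 1/2 or 1/2 = 1/2
(γ or (β iff α)) implies α = 1/2 implies 1/2 = 1/2
((β iff α) or β) implies ((γ or (β iff α)) implies α) = 1/2 implies 1/2 = 1/2
not not not β iff (((β iff α) or β) implies ((γ or (β iff α)) implies α)) = 1/2 iff 1/2 = 1/2
γ or α = 1/2 or 1/2 = 1/2
(γ or α) iff β = 1/2 iff 1/2 = 1/2
γ implies γ = 1/2 implies 1/2 = 1/2
(γ implies γ) or α = 1/2 or 1/2 = 1/2
((γ or α) iff β) implies ((γ implies γ) or α) = 1/2 implies 1/2 = 1/2
γ or α = 1/2 or 1/2 = 1/2
β or (γ or α) = 1/2 or 1/2 = 1/2
β iff β = 1/2 iff 1/2 = 1/2
(β or (γ or α)) or (β iff β) = 1/2 or 1/2 = 1/2
α implies β = 1/2 implies 1/2 = 1/2
(α implies β) iff γ = 1/2 iff 1/2 = 1/2
((β or (γ or α)) or (β iff β)) iff ((α implies β) iff γ) = 1/2 iff 1/2 = 1/2
(((γ or α) iff β) implies ((γ implies γ) or α)) iff (((β or (γ or α)) or (β iff β)) iff ((α implies β) iff γ)) = 1/2 iff 1/2 = 1/2
(not not not β iff (((β iff α) or β) implies ((γ or (β iff α)) implies α))) iff ((((γ or α) iff β) implies ((γ implies γ) or α)) iff (((β or (γ or α)) or (β iff β)) iff ((α implies β) iff γ))) = 1/2 iff 1/2 = 1/2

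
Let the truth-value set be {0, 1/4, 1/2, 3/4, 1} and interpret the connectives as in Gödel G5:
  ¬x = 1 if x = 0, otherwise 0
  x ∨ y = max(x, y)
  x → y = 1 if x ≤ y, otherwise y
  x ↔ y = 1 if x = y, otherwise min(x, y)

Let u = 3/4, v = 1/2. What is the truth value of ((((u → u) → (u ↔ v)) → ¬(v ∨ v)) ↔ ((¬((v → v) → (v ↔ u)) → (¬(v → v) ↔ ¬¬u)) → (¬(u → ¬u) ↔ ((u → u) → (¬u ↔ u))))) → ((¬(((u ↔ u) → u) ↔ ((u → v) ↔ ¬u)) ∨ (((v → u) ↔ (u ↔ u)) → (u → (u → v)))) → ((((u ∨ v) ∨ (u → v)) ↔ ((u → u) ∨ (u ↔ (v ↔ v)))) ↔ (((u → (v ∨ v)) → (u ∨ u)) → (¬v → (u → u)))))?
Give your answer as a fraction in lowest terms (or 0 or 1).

3/4

u → u = 3/4 → 3/4 = 1
u ↔ v = 3/4 ↔ 1/2 = 1/2
(u → u) → (u ↔ v) = 1 → 1/2 = 1/2
v ∨ v = 1/2 ∨ 1/2 = 1/2
¬(v ∨ v) = ¬1/2 = 0
((u → u) → (u ↔ v)) → ¬(v ∨ v) = 1/2 → 0 = 0
v → v = 1/2 → 1/2 = 1
v ↔ u = 1/2 ↔ 3/4 = 1/2
(v → v) → (v ↔ u) = 1 → 1/2 = 1/2
¬((v → v) → (v ↔ u)) = ¬1/2 = 0
v → v = 1/2 → 1/2 = 1
¬(v → v) = ¬1 = 0
¬u = ¬3/4 = 0
¬¬u = ¬0 = 1
¬(v → v) ↔ ¬¬u = 0 ↔ 1 = 0
¬((v → v) → (v ↔ u)) → (¬(v → v) ↔ ¬¬u) = 0 → 0 = 1
¬u = ¬3/4 = 0
u → ¬u = 3/4 → 0 = 0
¬(u → ¬u) = ¬0 = 1
u → u = 3/4 → 3/4 = 1
¬u = ¬3/4 = 0
¬u ↔ u = 0 ↔ 3/4 = 0
(u → u) → (¬u ↔ u) = 1 → 0 = 0
¬(u → ¬u) ↔ ((u → u) → (¬u ↔ u)) = 1 ↔ 0 = 0
(¬((v → v) → (v ↔ u)) → (¬(v → v) ↔ ¬¬u)) → (¬(u → ¬u) ↔ ((u → u) → (¬u ↔ u))) = 1 → 0 = 0
(((u → u) → (u ↔ v)) → ¬(v ∨ v)) ↔ ((¬((v → v) → (v ↔ u)) → (¬(v → v) ↔ ¬¬u)) → (¬(u → ¬u) ↔ ((u → u) → (¬u ↔ u)))) = 0 ↔ 0 = 1
u ↔ u = 3/4 ↔ 3/4 = 1
(u ↔ u) → u = 1 → 3/4 = 3/4
u → v = 3/4 → 1/2 = 1/2
¬u = ¬3/4 = 0
(u → v) ↔ ¬u = 1/2 ↔ 0 = 0
((u ↔ u) → u) ↔ ((u → v) ↔ ¬u) = 3/4 ↔ 0 = 0
¬(((u ↔ u) → u) ↔ ((u → v) ↔ ¬u)) = ¬0 = 1
v → u = 1/2 → 3/4 = 1
u ↔ u = 3/4 ↔ 3/4 = 1
(v → u) ↔ (u ↔ u) = 1 ↔ 1 = 1
u → v = 3/4 → 1/2 = 1/2
u → (u → v) = 3/4 → 1/2 = 1/2
((v → u) ↔ (u ↔ u)) → (u → (u → v)) = 1 → 1/2 = 1/2
¬(((u ↔ u) → u) ↔ ((u → v) ↔ ¬u)) ∨ (((v → u) ↔ (u ↔ u)) → (u → (u → v))) = 1 ∨ 1/2 = 1
u ∨ v = 3/4 ∨ 1/2 = 3/4
u → v = 3/4 → 1/2 = 1/2
(u ∨ v) ∨ (u → v) = 3/4 ∨ 1/2 = 3/4
u → u = 3/4 → 3/4 = 1
v ↔ v = 1/2 ↔ 1/2 = 1
u ↔ (v ↔ v) = 3/4 ↔ 1 = 3/4
(u → u) ∨ (u ↔ (v ↔ v)) = 1 ∨ 3/4 = 1
((u ∨ v) ∨ (u → v)) ↔ ((u → u) ∨ (u ↔ (v ↔ v))) = 3/4 ↔ 1 = 3/4
v ∨ v = 1/2 ∨ 1/2 = 1/2
u → (v ∨ v) = 3/4 → 1/2 = 1/2
u ∨ u = 3/4 ∨ 3/4 = 3/4
(u → (v ∨ v)) → (u ∨ u) = 1/2 → 3/4 = 1
¬v = ¬1/2 = 0
u → u = 3/4 → 3/4 = 1
¬v → (u → u) = 0 → 1 = 1
((u → (v ∨ v)) → (u ∨ u)) → (¬v → (u → u)) = 1 → 1 = 1
(((u ∨ v) ∨ (u → v)) ↔ ((u → u) ∨ (u ↔ (v ↔ v)))) ↔ (((u → (v ∨ v)) → (u ∨ u)) → (¬v → (u → u))) = 3/4 ↔ 1 = 3/4
(¬(((u ↔ u) → u) ↔ ((u → v) ↔ ¬u)) ∨ (((v → u) ↔ (u ↔ u)) → (u → (u → v)))) → ((((u ∨ v) ∨ (u → v)) ↔ ((u → u) ∨ (u ↔ (v ↔ v)))) ↔ (((u → (v ∨ v)) → (u ∨ u)) → (¬v → (u → u)))) = 1 → 3/4 = 3/4
((((u → u) → (u ↔ v)) → ¬(v ∨ v)) ↔ ((¬((v → v) → (v ↔ u)) → (¬(v → v) ↔ ¬¬u)) → (¬(u → ¬u) ↔ ((u → u) → (¬u ↔ u))))) → ((¬(((u ↔ u) → u) ↔ ((u → v) ↔ ¬u)) ∨ (((v → u) ↔ (u ↔ u)) → (u → (u → v)))) → ((((u ∨ v) ∨ (u → v)) ↔ ((u → u) ∨ (u ↔ (v ↔ v)))) ↔ (((u → (v ∨ v)) → (u ∨ u)) → (¬v → (u → u))))) = 1 → 3/4 = 3/4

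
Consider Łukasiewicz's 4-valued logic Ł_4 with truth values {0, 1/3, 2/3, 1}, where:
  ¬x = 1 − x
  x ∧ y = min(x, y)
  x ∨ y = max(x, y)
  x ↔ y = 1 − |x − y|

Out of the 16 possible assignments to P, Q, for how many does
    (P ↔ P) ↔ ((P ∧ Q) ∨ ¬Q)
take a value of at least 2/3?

P = 0, Q = 0 ↦ 1  ≥
P = 0, Q = 1/3 ↦ 2/3  ≥
P = 0, Q = 2/3 ↦ 1/3  <
P = 0, Q = 1 ↦ 0  <
P = 1/3, Q = 0 ↦ 1  ≥
P = 1/3, Q = 1/3 ↦ 2/3  ≥
P = 1/3, Q = 2/3 ↦ 1/3  <
P = 1/3, Q = 1 ↦ 1/3  <
P = 2/3, Q = 0 ↦ 1  ≥
P = 2/3, Q = 1/3 ↦ 2/3  ≥
P = 2/3, Q = 2/3 ↦ 2/3  ≥
P = 2/3, Q = 1 ↦ 2/3  ≥
P = 1, Q = 0 ↦ 1  ≥
P = 1, Q = 1/3 ↦ 2/3  ≥
P = 1, Q = 2/3 ↦ 2/3  ≥
P = 1, Q = 1 ↦ 1  ≥
So 12 of the 16 assignments meet the threshold.

12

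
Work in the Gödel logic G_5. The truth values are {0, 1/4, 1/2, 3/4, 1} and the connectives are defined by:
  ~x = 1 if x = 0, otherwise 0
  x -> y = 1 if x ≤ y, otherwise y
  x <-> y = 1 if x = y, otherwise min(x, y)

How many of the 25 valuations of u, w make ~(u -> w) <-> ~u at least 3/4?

16

value 1: 16 assignments (counts)
value 0: 9 assignments
So 16 of the 25 assignments meet the threshold.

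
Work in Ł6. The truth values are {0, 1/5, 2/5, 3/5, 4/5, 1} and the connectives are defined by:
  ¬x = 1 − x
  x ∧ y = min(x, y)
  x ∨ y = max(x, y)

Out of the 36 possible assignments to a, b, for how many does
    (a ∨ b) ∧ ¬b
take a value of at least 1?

1

value 1: 1 assignment (counts)
value 4/5: 3 assignments
value 3/5: 5 assignments
value 2/5: 11 assignments
value 1/5: 9 assignments
value 0: 7 assignments
So 1 of the 36 assignments meets the threshold.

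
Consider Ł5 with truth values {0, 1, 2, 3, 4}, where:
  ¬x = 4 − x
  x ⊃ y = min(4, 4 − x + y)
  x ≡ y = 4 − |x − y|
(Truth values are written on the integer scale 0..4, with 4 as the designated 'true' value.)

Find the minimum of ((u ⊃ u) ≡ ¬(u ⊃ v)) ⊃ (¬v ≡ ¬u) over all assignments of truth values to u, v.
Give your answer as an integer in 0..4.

Take u = 4, v = 0:
u ⊃ u = 4 ⊃ 4 = 4
u ⊃ v = 4 ⊃ 0 = 0
¬(u ⊃ v) = ¬0 = 4
(u ⊃ u) ≡ ¬(u ⊃ v) = 4 ≡ 4 = 4
¬v = ¬0 = 4
¬u = ¬4 = 0
¬v ≡ ¬u = 4 ≡ 0 = 0
((u ⊃ u) ≡ ¬(u ⊃ v)) ⊃ (¬v ≡ ¬u) = 4 ⊃ 0 = 0
No assignment yields a value below 0, so this is the minimum.

0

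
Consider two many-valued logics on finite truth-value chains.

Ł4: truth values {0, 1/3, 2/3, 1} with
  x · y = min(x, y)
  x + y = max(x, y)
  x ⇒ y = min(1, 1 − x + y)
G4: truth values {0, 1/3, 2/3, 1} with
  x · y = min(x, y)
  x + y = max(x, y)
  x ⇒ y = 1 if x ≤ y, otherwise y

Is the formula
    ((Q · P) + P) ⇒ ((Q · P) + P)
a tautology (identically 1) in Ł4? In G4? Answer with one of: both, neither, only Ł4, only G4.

both

In Ł4: every assignment gives 1 — tautology.
In G4: every assignment gives 1 — tautology.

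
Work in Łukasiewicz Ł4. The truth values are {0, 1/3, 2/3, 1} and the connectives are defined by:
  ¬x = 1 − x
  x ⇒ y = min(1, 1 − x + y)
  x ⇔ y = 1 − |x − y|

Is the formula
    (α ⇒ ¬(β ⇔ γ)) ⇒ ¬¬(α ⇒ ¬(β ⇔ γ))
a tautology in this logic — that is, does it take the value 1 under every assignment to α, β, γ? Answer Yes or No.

At α = 0, β = 2/3, γ = 0, for instance:
β ⇔ γ = 2/3 ⇔ 0 = 1/3
¬(β ⇔ γ) = ¬1/3 = 2/3
α ⇒ ¬(β ⇔ γ) = 0 ⇒ 2/3 = 1
¬(α ⇒ ¬(β ⇔ γ)) = ¬1 = 0
¬¬(α ⇒ ¬(β ⇔ γ)) = ¬0 = 1
(α ⇒ ¬(β ⇔ γ)) ⇒ ¬¬(α ⇒ ¬(β ⇔ γ)) = 1 ⇒ 1 = 1
and checking the remaining 63 assignments likewise gives ≥ 1 in every case.

Yes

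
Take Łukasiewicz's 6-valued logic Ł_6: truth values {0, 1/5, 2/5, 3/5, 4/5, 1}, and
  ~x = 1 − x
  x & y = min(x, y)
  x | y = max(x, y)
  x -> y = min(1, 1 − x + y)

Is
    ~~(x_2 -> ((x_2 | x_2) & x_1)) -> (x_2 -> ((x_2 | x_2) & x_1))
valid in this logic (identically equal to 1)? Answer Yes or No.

At x_1 = 1/5, x_2 = 1/5, for instance:
x_2 | x_2 = 1/5 | 1/5 = 1/5
(x_2 | x_2) & x_1 = 1/5 & 1/5 = 1/5
x_2 -> ((x_2 | x_2) & x_1) = 1/5 -> 1/5 = 1
~(x_2 -> ((x_2 | x_2) & x_1)) = ~1 = 0
~~(x_2 -> ((x_2 | x_2) & x_1)) = ~0 = 1
~~(x_2 -> ((x_2 | x_2) & x_1)) -> (x_2 -> ((x_2 | x_2) & x_1)) = 1 -> 1 = 1
and checking the remaining 35 assignments likewise gives ≥ 1 in every case.

Yes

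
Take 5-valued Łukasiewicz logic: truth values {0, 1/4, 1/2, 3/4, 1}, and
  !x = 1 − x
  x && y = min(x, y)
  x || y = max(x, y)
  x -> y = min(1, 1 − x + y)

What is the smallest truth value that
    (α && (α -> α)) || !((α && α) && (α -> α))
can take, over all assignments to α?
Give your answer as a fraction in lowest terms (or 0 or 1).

Take α = 1/2:
α -> α = 1/2 -> 1/2 = 1
α && (α -> α) = 1/2 && 1 = 1/2
α && α = 1/2 && 1/2 = 1/2
α -> α = 1/2 -> 1/2 = 1
(α && α) && (α -> α) = 1/2 && 1 = 1/2
!((α && α) && (α -> α)) = !1/2 = 1/2
(α && (α -> α)) || !((α && α) && (α -> α)) = 1/2 || 1/2 = 1/2
No assignment yields a value below 1/2, so this is the minimum.

1/2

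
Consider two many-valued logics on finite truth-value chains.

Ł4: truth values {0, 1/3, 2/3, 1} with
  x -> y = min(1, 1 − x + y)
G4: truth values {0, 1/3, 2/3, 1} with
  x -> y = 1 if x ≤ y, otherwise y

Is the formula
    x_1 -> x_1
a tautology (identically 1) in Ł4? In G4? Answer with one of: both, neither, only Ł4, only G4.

In Ł4: every assignment gives 1 — tautology.
In G4: every assignment gives 1 — tautology.

both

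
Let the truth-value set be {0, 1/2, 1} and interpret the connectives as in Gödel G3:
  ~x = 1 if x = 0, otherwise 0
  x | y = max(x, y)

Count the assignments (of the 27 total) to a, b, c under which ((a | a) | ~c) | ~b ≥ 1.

19

value 1: 19 assignments (counts)
value 1/2: 4 assignments
value 0: 4 assignments
So 19 of the 27 assignments meet the threshold.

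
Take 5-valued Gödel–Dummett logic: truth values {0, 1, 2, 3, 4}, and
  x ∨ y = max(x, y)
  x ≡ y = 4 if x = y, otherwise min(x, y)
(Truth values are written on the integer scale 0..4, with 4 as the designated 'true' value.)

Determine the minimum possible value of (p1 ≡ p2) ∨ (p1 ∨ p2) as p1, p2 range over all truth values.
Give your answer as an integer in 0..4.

1

Take p1 = 0, p2 = 1:
p1 ≡ p2 = 0 ≡ 1 = 0
p1 ∨ p2 = 0 ∨ 1 = 1
(p1 ≡ p2) ∨ (p1 ∨ p2) = 0 ∨ 1 = 1
No assignment yields a value below 1, so this is the minimum.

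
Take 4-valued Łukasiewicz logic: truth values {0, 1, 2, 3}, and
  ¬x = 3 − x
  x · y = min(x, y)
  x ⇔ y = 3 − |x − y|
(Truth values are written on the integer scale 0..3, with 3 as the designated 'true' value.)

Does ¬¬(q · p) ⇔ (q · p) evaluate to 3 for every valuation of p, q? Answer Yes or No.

Yes

p = 0, q = 0 ↦ 3
p = 0, q = 1 ↦ 3
p = 0, q = 2 ↦ 3
p = 0, q = 3 ↦ 3
p = 1, q = 0 ↦ 3
p = 1, q = 1 ↦ 3
p = 1, q = 2 ↦ 3
p = 1, q = 3 ↦ 3
p = 2, q = 0 ↦ 3
p = 2, q = 1 ↦ 3
p = 2, q = 2 ↦ 3
p = 2, q = 3 ↦ 3
p = 3, q = 0 ↦ 3
p = 3, q = 1 ↦ 3
p = 3, q = 2 ↦ 3
p = 3, q = 3 ↦ 3
Every assignment gives a value ≥ 3.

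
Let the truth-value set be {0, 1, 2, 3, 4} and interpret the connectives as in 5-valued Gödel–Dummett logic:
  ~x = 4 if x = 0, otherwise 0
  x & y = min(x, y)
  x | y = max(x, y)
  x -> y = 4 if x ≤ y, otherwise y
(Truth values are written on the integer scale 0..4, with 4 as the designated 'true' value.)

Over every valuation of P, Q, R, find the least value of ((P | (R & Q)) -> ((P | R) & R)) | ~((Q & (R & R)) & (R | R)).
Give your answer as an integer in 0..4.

1

Take P = 2, Q = 1, R = 1:
R & Q = 1 & 1 = 1
P | (R & Q) = 2 | 1 = 2
P | R = 2 | 1 = 2
(P | R) & R = 2 & 1 = 1
(P | (R & Q)) -> ((P | R) & R) = 2 -> 1 = 1
R & R = 1 & 1 = 1
Q & (R & R) = 1 & 1 = 1
R | R = 1 | 1 = 1
(Q & (R & R)) & (R | R) = 1 & 1 = 1
~((Q & (R & R)) & (R | R)) = ~1 = 0
((P | (R & Q)) -> ((P | R) & R)) | ~((Q & (R & R)) & (R | R)) = 1 | 0 = 1
No assignment yields a value below 1, so this is the minimum.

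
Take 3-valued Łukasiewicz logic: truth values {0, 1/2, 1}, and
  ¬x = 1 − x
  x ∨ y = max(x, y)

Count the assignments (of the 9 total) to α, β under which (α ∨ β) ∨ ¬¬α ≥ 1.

5

α = 0, β = 0 ↦ 0  <
α = 0, β = 1/2 ↦ 1/2  <
α = 0, β = 1 ↦ 1  ≥
α = 1/2, β = 0 ↦ 1/2  <
α = 1/2, β = 1/2 ↦ 1/2  <
α = 1/2, β = 1 ↦ 1  ≥
α = 1, β = 0 ↦ 1  ≥
α = 1, β = 1/2 ↦ 1  ≥
α = 1, β = 1 ↦ 1  ≥
So 5 of the 9 assignments meet the threshold.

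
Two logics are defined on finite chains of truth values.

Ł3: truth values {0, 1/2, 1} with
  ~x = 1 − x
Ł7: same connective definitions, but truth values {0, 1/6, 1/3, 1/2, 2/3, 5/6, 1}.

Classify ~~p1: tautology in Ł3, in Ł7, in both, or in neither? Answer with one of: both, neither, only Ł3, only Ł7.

In Ł3: at p1 = 0 the value is 0 — not a tautology.
In Ł7: at p1 = 0 the value is 0 — not a tautology.

neither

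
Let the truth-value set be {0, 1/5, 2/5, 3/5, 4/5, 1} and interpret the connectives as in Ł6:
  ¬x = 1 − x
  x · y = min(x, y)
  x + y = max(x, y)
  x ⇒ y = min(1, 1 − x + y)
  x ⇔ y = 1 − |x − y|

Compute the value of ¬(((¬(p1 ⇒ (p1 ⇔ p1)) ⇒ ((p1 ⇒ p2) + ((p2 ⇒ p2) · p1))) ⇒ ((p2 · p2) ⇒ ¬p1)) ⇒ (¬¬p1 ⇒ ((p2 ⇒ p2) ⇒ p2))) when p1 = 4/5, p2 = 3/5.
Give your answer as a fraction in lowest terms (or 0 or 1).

p1 ⇔ p1 = 4/5 ⇔ 4/5 = 1
p1 ⇒ (p1 ⇔ p1) = 4/5 ⇒ 1 = 1
¬(p1 ⇒ (p1 ⇔ p1)) = ¬1 = 0
p1 ⇒ p2 = 4/5 ⇒ 3/5 = 4/5
p2 ⇒ p2 = 3/5 ⇒ 3/5 = 1
(p2 ⇒ p2) · p1 = 1 · 4/5 = 4/5
(p1 ⇒ p2) + ((p2 ⇒ p2) · p1) = 4/5 + 4/5 = 4/5
¬(p1 ⇒ (p1 ⇔ p1)) ⇒ ((p1 ⇒ p2) + ((p2 ⇒ p2) · p1)) = 0 ⇒ 4/5 = 1
p2 · p2 = 3/5 · 3/5 = 3/5
¬p1 = ¬4/5 = 1/5
(p2 · p2) ⇒ ¬p1 = 3/5 ⇒ 1/5 = 3/5
(¬(p1 ⇒ (p1 ⇔ p1)) ⇒ ((p1 ⇒ p2) + ((p2 ⇒ p2) · p1))) ⇒ ((p2 · p2) ⇒ ¬p1) = 1 ⇒ 3/5 = 3/5
¬p1 = ¬4/5 = 1/5
¬¬p1 = ¬1/5 = 4/5
p2 ⇒ p2 = 3/5 ⇒ 3/5 = 1
(p2 ⇒ p2) ⇒ p2 = 1 ⇒ 3/5 = 3/5
¬¬p1 ⇒ ((p2 ⇒ p2) ⇒ p2) = 4/5 ⇒ 3/5 = 4/5
((¬(p1 ⇒ (p1 ⇔ p1)) ⇒ ((p1 ⇒ p2) + ((p2 ⇒ p2) · p1))) ⇒ ((p2 · p2) ⇒ ¬p1)) ⇒ (¬¬p1 ⇒ ((p2 ⇒ p2) ⇒ p2)) = 3/5 ⇒ 4/5 = 1
¬(((¬(p1 ⇒ (p1 ⇔ p1)) ⇒ ((p1 ⇒ p2) + ((p2 ⇒ p2) · p1))) ⇒ ((p2 · p2) ⇒ ¬p1)) ⇒ (¬¬p1 ⇒ ((p2 ⇒ p2) ⇒ p2))) = ¬1 = 0

0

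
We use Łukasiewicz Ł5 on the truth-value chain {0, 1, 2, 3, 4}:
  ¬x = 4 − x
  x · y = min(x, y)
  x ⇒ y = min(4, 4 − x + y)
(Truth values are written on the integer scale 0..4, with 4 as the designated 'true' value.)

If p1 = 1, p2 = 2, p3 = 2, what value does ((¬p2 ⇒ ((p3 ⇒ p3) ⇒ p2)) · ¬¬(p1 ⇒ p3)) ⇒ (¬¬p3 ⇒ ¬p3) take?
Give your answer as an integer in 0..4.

¬p2 = ¬2 = 2
p3 ⇒ p3 = 2 ⇒ 2 = 4
(p3 ⇒ p3) ⇒ p2 = 4 ⇒ 2 = 2
¬p2 ⇒ ((p3 ⇒ p3) ⇒ p2) = 2 ⇒ 2 = 4
p1 ⇒ p3 = 1 ⇒ 2 = 4
¬(p1 ⇒ p3) = ¬4 = 0
¬¬(p1 ⇒ p3) = ¬0 = 4
(¬p2 ⇒ ((p3 ⇒ p3) ⇒ p2)) · ¬¬(p1 ⇒ p3) = 4 · 4 = 4
¬p3 = ¬2 = 2
¬¬p3 = ¬2 = 2
¬p3 = ¬2 = 2
¬¬p3 ⇒ ¬p3 = 2 ⇒ 2 = 4
((¬p2 ⇒ ((p3 ⇒ p3) ⇒ p2)) · ¬¬(p1 ⇒ p3)) ⇒ (¬¬p3 ⇒ ¬p3) = 4 ⇒ 4 = 4

4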